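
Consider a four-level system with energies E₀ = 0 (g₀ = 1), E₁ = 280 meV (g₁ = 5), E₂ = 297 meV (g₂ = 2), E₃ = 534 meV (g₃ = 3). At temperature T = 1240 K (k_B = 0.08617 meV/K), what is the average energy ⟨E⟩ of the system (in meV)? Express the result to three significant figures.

99.2 meV

k_BT = 0.08617 × 1240 K = 106.85 meV.
Eᵢ/kT = 0, 2.6205, 2.7796, 4.9977.
Z = Σ gᵢe^(−Eᵢ/kT) = 1·e^(−0) + 5·e^(−2.6205) + 2·e^(−2.7796) + 3·e^(−4.9977) = 1.0000 + 0.36383 + 0.12413 + 0.020260 = 1.5082.
⟨E⟩ = Σ Eᵢ gᵢe^(−Eᵢ/kT) / Z = (0·1.0000 + 280·0.36383 + 297·0.12413 + 534·0.020260) / 1.5082 = 99.2 meV.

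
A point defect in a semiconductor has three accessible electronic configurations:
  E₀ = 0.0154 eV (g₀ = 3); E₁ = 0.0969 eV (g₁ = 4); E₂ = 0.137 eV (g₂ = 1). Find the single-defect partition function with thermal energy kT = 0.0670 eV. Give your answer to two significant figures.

Eᵢ/kT = 0.2299, 1.446, 2.045.
Z = Σ gᵢe^(−Eᵢ/kT) = 3·e^(−0.2299) + 4·e^(−1.446) + 1·e^(−2.045) = 2.384 + 0.9420 + 0.1294 = 3.455.

Z = 3.5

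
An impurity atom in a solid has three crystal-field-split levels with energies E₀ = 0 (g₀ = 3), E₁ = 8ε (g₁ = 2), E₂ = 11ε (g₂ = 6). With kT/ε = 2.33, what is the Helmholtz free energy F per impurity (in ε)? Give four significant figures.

-2.650 ε

Eᵢ/kT = 0, 3.43348, 4.72103.
Z = Σ gᵢe^(−Eᵢ/kT) = 3·e^(−0) + 2·e^(−3.43348) + 6·e^(−4.72103) = 3.00000 + 0.0645489 + 0.0534360 = 3.11798.
F = −kT ln Z = −2.33 × ln(3.11798) = −2.33 × 1.13719 = -2.650 ε.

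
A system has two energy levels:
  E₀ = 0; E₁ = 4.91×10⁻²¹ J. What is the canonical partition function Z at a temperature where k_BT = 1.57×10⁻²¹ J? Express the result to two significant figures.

Z = 1.0

Eᵢ/kT = 0, 3.127.
Z = Σ e^(−Eᵢ/kT) = e^(−0) + e^(−3.127) = 1.000 + 0.04385 = 1.044.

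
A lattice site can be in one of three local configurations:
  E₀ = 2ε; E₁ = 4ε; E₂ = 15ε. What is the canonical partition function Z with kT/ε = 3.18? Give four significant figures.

Eᵢ/kT = 0.628931, 1.25786, 4.71698.
Z = Σ e^(−Eᵢ/kT) = e^(−0.628931) + e^(−1.25786) + e^(−4.71698) = 0.533161 + 0.284262 + 0.00894214 = 0.826365.

Z = 0.8264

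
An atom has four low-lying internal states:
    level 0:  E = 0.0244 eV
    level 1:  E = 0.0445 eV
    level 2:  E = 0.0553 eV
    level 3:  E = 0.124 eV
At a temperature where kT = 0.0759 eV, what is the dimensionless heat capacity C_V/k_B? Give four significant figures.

Eᵢ/kT = 0.321476, 0.586298, 0.728590, 1.63373.
Z = Σ e^(−Eᵢ/kT) = e^(−0.321476) + e^(−0.586298) + e^(−0.728590) + e^(−1.63373) = 0.725078 + 0.556383 + 0.482589 + 0.195200 = 1.95925.
⟨E⟩ = 0.0476422 eV, ⟨E²⟩ = 0.00306783 eV².
C_V/k_B = (⟨E²⟩ − ⟨E⟩²)/(kT)² = (0.00306783 − 0.00226978)/0.00576081 = 0.1385.

0.1385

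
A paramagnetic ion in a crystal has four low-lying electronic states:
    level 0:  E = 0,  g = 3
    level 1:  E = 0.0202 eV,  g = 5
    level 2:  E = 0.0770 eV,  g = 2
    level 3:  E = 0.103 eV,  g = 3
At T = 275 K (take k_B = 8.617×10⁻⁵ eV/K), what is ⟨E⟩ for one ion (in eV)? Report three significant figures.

k_BT = 8.617×10⁻⁵ × 275 K = 0.023697 eV.
Eᵢ/kT = 0, 0.85243, 3.2494, 4.3465.
Z = Σ gᵢe^(−Eᵢ/kT) = 3·e^(−0) + 5·e^(−0.85243) + 2·e^(−3.2494) + 3·e^(−4.3465) = 3.0000 + 2.1319 + 0.077595 + 0.038856 = 5.2484.
⟨E⟩ = Σ Eᵢ gᵢe^(−Eᵢ/kT) / Z = (0·3.0000 + 0.0202·2.1319 + 0.0770·0.077595 + 0.103·0.038856) / 5.2484 = 0.0101 eV.

0.0101 eV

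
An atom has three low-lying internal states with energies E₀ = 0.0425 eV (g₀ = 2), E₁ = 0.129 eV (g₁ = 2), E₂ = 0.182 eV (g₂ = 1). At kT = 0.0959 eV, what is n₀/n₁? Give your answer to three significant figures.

n₀/n₁ = (g₀/g₁) exp[−(E₀−E₁)/kT] = (2/2) × exp(−(-0.0865 eV)/(0.0959 eV)) = (2/2) × exp(0.90198) = 2.46.

2.46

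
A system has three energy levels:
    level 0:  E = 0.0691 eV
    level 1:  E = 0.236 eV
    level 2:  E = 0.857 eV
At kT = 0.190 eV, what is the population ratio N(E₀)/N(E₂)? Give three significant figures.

n₀/n₂ = exp[−(E₀−E₂)/kT] = exp(−(-0.7879 eV)/(0.190 eV)) = exp(4.1468) = 63.2.

63.2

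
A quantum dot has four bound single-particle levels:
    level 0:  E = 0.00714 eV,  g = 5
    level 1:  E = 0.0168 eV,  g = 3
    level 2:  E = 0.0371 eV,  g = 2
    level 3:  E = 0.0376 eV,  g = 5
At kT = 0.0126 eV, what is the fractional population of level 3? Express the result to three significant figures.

0.0635

Eᵢ/kT = 0.56667, 1.3333, 2.9444, 2.9841.
Z = Σ gᵢe^(−Eᵢ/kT) = 5·e^(−0.56667) + 3·e^(−1.3333) + 2·e^(−2.9444) + 5·e^(−2.9841) = 2.8371 + 0.79082 + 0.10527 + 0.25293 = 3.9861.
P₃ = g₃ e^(−E₃/kT) / Z = 0.25293/3.9861 = 0.0635.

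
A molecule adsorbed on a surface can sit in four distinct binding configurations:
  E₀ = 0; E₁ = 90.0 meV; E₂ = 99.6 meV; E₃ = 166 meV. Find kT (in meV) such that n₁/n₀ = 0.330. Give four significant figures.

n₁/n₀ = exp[−(E₁−E₀)/kT] = 0.330.
⇒ (E₁−E₀)/kT = ln(1/0.330) = ln(3.03030) = 1.10866.
kT = 90.0 meV / 1.10866 = 81.18 meV.

81.18 meV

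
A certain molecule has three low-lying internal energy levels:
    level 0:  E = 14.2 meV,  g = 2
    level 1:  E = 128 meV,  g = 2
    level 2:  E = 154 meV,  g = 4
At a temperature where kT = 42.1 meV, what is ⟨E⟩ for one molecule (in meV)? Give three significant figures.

29.8 meV

Eᵢ/kT = 0.33729, 3.0404, 3.6580.
Z = Σ gᵢe^(−Eᵢ/kT) = 2·e^(−0.33729) + 2·e^(−3.0404) + 4·e^(−3.6580) = 1.4274 + 0.095632 + 0.10314 = 1.6262.
⟨E⟩ = Σ Eᵢ gᵢe^(−Eᵢ/kT) / Z = (14.2·1.4274 + 128·0.095632 + 154·0.10314) / 1.6262 = 29.8 meV.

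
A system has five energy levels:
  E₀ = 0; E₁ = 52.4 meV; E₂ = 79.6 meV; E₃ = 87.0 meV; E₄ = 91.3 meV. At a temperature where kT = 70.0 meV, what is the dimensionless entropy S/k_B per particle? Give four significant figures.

1.464

Eᵢ/kT = 0, 0.748571, 1.13714, 1.24286, 1.30429.
Z = Σ e^(−Eᵢ/kT) = e^(−0) + e^(−0.748571) + e^(−1.13714) + e^(−1.24286) + e^(−1.30429) = 1.00000 + 0.473042 + 0.320735 + 0.288558 + 0.271365 = 2.35370.
⟨E⟩ = Σ EᵢPᵢ = 42.5705 meV.
S/k_B = ln Z + ⟨E⟩/kT = ln(2.35370) + 42.5705/70.0 = 0.855989 + 0.608150 = 1.464.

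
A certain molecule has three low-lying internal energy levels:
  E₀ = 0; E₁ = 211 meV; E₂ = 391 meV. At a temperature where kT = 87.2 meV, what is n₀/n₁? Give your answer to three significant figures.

11.2

n₀/n₁ = exp[−(E₀−E₁)/kT] = exp(−(-211 meV)/(87.2 meV)) = exp(2.4197) = 11.2.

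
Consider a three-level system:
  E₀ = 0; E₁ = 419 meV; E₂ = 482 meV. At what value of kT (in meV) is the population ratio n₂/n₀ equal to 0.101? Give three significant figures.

n₂/n₀ = exp[−(E₂−E₀)/kT] = 0.101.
⇒ (E₂−E₀)/kT = ln(1/0.101) = ln(9.9010) = 2.2926.
kT = 482 meV / 2.2926 = 210 meV.

210 meV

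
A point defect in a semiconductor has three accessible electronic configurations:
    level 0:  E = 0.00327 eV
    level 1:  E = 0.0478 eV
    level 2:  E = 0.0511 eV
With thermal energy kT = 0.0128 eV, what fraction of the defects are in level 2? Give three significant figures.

Eᵢ/kT = 0.25547, 3.7344, 3.9922.
Z = Σ e^(−Eᵢ/kT) = e^(−0.25547) + e^(−3.7344) + e^(−3.9922) = 0.77455 + 0.023887 + 0.018459 = 0.81690.
P₂ = e^(−E₂/kT) / Z = 0.018459/0.81690 = 0.0226.

0.0226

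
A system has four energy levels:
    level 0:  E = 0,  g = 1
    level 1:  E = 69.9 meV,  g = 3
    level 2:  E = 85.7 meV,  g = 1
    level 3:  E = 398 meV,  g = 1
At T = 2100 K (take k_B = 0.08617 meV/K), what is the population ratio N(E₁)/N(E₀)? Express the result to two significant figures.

k_BT = 0.08617 × 2100 K = 181.0 meV.
n₁/n₀ = (g₁/g₀) exp[−(E₁−E₀)/kT] = (3/1) × exp(−(69.9 meV)/(181.0 meV)) = (3/1) × exp(-0.3862) = 2.0.

2.0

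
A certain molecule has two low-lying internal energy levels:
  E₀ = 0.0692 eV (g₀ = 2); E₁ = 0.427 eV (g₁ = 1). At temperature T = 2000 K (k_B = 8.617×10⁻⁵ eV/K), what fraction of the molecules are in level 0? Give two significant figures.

0.94

k_BT = 8.617×10⁻⁵ × 2000 K = 0.1723 eV.
Eᵢ/kT = 0.4016, 2.478.
Z = Σ gᵢe^(−Eᵢ/kT) = 2·e^(−0.4016) + 1·e^(−2.478) = 1.338 + 0.08391 = 1.422.
P₀ = g₀ e^(−E₀/kT) / Z = 1.338/1.422 = 0.94.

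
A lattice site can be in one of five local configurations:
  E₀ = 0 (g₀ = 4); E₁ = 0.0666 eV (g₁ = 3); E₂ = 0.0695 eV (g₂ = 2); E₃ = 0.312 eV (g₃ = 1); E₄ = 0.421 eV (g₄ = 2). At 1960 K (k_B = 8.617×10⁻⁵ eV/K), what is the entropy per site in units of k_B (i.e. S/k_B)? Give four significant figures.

k_BT = 8.617×10⁻⁵ × 1960 K = 0.168893 eV.
Eᵢ/kT = 0, 0.394333, 0.411503, 1.84732, 2.49270.
Z = Σ gᵢe^(−Eᵢ/kT) = 4·e^(−0) + 3·e^(−0.394333) + 2·e^(−0.411503) + 1·e^(−1.84732) + 2·e^(−2.49270) = 4.00000 + 2.02239 + 1.32531 + 0.157659 + 0.165373 = 7.67073.
⟨E⟩ = Σ EᵢPᵢ = 0.0450559 eV.
S/k_B = ln Z + ⟨E⟩/kT = ln(7.67073) + 0.0450559/0.168893 = 2.03741 + 0.266772 = 2.304.

2.304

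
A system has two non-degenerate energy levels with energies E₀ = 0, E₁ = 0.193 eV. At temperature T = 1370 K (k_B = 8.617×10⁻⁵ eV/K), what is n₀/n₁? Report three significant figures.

5.13

k_BT = 8.617×10⁻⁵ × 1370 K = 0.11805 eV.
n₀/n₁ = exp[−(E₀−E₁)/kT] = exp(−(-0.193 eV)/(0.11805 eV)) = exp(1.6349) = 5.13.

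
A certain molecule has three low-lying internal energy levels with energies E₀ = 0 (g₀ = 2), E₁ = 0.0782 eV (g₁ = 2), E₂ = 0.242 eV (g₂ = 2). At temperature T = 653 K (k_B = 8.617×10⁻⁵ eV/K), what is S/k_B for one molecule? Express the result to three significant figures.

k_BT = 8.617×10⁻⁵ × 653 K = 0.056269 eV.
Eᵢ/kT = 0, 1.3898, 4.3008.
Z = Σ gᵢe^(−Eᵢ/kT) = 2·e^(−0) + 2·e^(−1.3898) + 2·e^(−4.3008) = 2.0000 + 0.49825 + 0.027115 = 2.5254.
⟨E⟩ = Σ EᵢPᵢ = 0.018027 eV.
S/k_B = ln Z + ⟨E⟩/kT = ln(2.5254) + 0.018027/0.056269 = 0.92640 + 0.32037 = 1.25.

1.25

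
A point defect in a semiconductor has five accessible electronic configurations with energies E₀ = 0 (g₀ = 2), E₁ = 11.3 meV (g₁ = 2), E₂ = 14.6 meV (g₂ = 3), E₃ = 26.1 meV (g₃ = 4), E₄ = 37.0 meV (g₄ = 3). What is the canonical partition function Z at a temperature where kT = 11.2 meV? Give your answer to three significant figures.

Z = 4.04

Eᵢ/kT = 0, 1.0089, 1.3036, 2.3304, 3.3036.
Z = Σ gᵢe^(−Eᵢ/kT) = 2·e^(−0) + 2·e^(−1.0089) + 3·e^(−1.3036) + 4·e^(−2.3304) + 3·e^(−3.3036) = 2.0000 + 0.72924 + 0.81466 + 0.38903 + 0.11025 = 4.0432.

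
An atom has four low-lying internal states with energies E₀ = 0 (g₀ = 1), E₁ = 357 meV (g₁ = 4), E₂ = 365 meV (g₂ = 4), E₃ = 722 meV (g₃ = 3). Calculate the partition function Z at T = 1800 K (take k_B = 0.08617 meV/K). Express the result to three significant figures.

k_BT = 0.08617 × 1800 K = 155.11 meV.
Eᵢ/kT = 0, 2.3016, 2.3532, 4.6548.
Z = Σ gᵢe^(−Eᵢ/kT) = 1·e^(−0) + 4·e^(−2.3016) + 4·e^(−2.3532) + 3·e^(−4.6548) = 1.0000 + 0.40039 + 0.38026 + 0.028547 = 1.8092.

Z = 1.81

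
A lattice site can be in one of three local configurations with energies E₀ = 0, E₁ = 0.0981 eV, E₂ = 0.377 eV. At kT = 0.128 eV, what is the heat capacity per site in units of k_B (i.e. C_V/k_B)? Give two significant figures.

Eᵢ/kT = 0, 0.7664, 2.945.
Z = Σ e^(−Eᵢ/kT) = e^(−0) + e^(−0.7664) + e^(−2.945) = 1.000 + 0.4647 + 0.05260 = 1.517.
⟨E⟩ = 0.04312 eV, ⟨E²⟩ = 0.007876 eV².
C_V/k_B = (⟨E²⟩ − ⟨E⟩²)/(kT)² = (0.007876 − 0.001859)/0.01638 = 0.37.

0.37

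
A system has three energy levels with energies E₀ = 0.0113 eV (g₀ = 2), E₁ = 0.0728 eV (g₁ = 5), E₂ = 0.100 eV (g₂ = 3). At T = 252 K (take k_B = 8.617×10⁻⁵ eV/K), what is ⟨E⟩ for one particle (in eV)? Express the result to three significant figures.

k_BT = 8.617×10⁻⁵ × 252 K = 0.021715 eV.
Eᵢ/kT = 0.52038, 3.3525, 4.6051.
Z = Σ gᵢe^(−Eᵢ/kT) = 2·e^(−0.52038) + 5·e^(−3.3525) + 3·e^(−4.6051) = 1.1886 + 0.17498 + 0.030002 = 1.3936.
⟨E⟩ = Σ Eᵢ gᵢe^(−Eᵢ/kT) / Z = (0.0113·1.1886 + 0.0728·0.17498 + 0.100·0.030002) / 1.3936 = 0.0209 eV.

0.0209 eV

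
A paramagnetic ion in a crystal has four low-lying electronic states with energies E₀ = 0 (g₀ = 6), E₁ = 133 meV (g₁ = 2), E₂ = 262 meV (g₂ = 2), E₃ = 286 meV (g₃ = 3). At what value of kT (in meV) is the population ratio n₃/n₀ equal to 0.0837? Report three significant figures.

n₃/n₀ = (g₃/g₀) exp[−(E₃−E₀)/kT] = 0.0837.
⇒ (E₃−E₀)/kT = ln((3/6)/0.0837) = ln(5.9737) = 1.7874.
kT = 286 meV / 1.7874 = 160 meV.

160 meV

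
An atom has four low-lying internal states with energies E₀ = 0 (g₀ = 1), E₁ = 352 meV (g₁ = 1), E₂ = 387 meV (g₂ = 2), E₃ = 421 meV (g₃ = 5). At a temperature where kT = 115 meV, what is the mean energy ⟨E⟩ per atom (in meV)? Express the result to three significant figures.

78.2 meV

Eᵢ/kT = 0, 3.0609, 3.3652, 3.6609.
Z = Σ gᵢe^(−Eᵢ/kT) = 1·e^(−0) + 1·e^(−3.0609) + 2·e^(−3.3652) + 5·e^(−3.6609) = 1.0000 + 0.046846 + 0.069110 + 0.12855 = 1.2445.
⟨E⟩ = Σ Eᵢ gᵢe^(−Eᵢ/kT) / Z = (0·1.0000 + 352·0.046846 + 387·0.069110 + 421·0.12855) / 1.2445 = 78.2 meV.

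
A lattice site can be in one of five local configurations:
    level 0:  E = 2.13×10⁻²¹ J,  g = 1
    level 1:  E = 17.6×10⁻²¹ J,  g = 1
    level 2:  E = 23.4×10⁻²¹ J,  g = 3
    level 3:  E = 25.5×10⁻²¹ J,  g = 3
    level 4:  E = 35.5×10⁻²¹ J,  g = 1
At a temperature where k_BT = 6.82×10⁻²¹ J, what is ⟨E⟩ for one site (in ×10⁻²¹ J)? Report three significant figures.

Eᵢ/kT = 0.31232, 2.5806, 3.4311, 3.7390, 5.2053.
Z = Σ gᵢe^(−Eᵢ/kT) = 1·e^(−0.31232) + 1·e^(−2.5806) + 3·e^(−3.4311) + 3·e^(−3.7390) + 1·e^(−5.2053) = 0.73175 + 0.075729 + 0.097054 + 0.071334 + 0.0054874 = 0.98135.
⟨E⟩ = Σ Eᵢ gᵢe^(−Eᵢ/kT) / Z = (2.13·0.73175 + 17.6·0.075729 + 23.4·0.097054 + 25.5·0.071334 + 35.5·0.0054874) / 0.98135 = 7.31 ×10⁻²¹ J.

7.31 ×10⁻²¹ J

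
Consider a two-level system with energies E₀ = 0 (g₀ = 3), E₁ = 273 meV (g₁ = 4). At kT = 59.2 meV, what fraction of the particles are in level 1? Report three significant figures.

Eᵢ/kT = 0, 4.6115.
Z = Σ gᵢe^(−Eᵢ/kT) = 3·e^(−0) + 4·e^(−4.6115) = 3.0000 + 0.039748 = 3.0397.
P₁ = g₁ e^(−E₁/kT) / Z = 0.039748/3.0397 = 0.0131.

0.0131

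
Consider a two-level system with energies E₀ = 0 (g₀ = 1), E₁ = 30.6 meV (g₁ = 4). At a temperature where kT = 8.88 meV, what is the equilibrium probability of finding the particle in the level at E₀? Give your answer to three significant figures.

0.887

Eᵢ/kT = 0, 3.4459.
Z = Σ gᵢe^(−Eᵢ/kT) = 1·e^(−0) + 4·e^(−3.4459) = 1.0000 + 0.12750 = 1.1275.
P₀ = g₀ e^(−E₀/kT) / Z = 1.0000/1.1275 = 0.887.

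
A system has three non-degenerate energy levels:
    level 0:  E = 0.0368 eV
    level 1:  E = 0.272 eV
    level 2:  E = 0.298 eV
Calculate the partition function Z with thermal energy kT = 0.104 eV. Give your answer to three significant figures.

Eᵢ/kT = 0.35385, 2.6154, 2.8654.
Z = Σ e^(−Eᵢ/kT) = e^(−0.35385) + e^(−2.6154) + e^(−2.8654) = 0.70198 + 0.073139 + 0.056960 = 0.83208.

Z = 0.832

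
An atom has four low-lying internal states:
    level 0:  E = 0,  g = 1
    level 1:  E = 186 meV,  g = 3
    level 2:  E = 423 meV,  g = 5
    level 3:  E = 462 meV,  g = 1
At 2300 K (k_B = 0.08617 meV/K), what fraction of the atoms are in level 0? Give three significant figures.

0.349

k_BT = 0.08617 × 2300 K = 198.19 meV.
Eᵢ/kT = 0, 0.93849, 2.1343, 2.3311.
Z = Σ gᵢe^(−Eᵢ/kT) = 1·e^(−0) + 3·e^(−0.93849) + 5·e^(−2.1343) + 1·e^(−2.3311) = 1.0000 + 1.1737 + 0.59164 + 0.097189 = 2.8625.
P₀ = g₀ e^(−E₀/kT) / Z = 1.0000/2.8625 = 0.349.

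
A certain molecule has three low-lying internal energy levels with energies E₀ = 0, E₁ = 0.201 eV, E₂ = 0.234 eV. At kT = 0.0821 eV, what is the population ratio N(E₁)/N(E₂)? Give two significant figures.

n₁/n₂ = exp[−(E₁−E₂)/kT] = exp(−(-0.033 eV)/(0.0821 eV)) = exp(0.4019) = 1.5.

1.5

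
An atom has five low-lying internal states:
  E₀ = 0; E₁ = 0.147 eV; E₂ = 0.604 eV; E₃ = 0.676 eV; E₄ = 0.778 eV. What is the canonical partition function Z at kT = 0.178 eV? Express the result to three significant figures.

Z = 1.51

Eᵢ/kT = 0, 0.82584, 3.3933, 3.7978, 4.3708.
Z = Σ e^(−Eᵢ/kT) = e^(−0) + e^(−0.82584) + e^(−3.3933) + e^(−3.7978) + e^(−4.3708) = 1.0000 + 0.43787 + 0.033598 + 0.022420 + 0.012641 = 1.5065.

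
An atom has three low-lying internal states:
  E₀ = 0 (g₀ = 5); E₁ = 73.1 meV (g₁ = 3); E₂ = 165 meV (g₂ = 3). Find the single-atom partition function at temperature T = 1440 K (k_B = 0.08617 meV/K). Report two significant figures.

Z = 7.5

k_BT = 0.08617 × 1440 K = 124.1 meV.
Eᵢ/kT = 0, 0.5890, 1.330.
Z = Σ gᵢe^(−Eᵢ/kT) = 5·e^(−0) + 3·e^(−0.5890) + 3·e^(−1.330) = 5.000 + 1.665 + 0.7934 = 7.458.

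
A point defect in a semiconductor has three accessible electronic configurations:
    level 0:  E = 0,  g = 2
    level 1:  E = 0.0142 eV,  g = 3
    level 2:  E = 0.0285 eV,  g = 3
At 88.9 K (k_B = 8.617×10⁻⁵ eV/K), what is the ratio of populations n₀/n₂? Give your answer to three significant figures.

k_BT = 8.617×10⁻⁵ × 88.9 K = 0.0076605 eV.
n₀/n₂ = (g₀/g₂) exp[−(E₀−E₂)/kT] = (2/3) × exp(−(-0.0285 eV)/(0.0076605 eV)) = (2/3) × exp(3.7204) = 27.5.

27.5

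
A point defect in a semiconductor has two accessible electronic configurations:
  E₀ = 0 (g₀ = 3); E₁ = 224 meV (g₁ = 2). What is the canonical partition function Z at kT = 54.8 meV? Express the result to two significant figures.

Z = 3.0

Eᵢ/kT = 0, 4.088.
Z = Σ gᵢe^(−Eᵢ/kT) = 3·e^(−0) + 2·e^(−4.088) = 3.000 + 0.03355 = 3.034.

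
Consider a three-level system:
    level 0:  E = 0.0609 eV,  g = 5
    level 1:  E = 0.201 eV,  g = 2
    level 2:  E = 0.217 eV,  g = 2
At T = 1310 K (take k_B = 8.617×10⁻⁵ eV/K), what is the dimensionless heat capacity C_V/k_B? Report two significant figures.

0.25

k_BT = 8.617×10⁻⁵ × 1310 K = 0.1129 eV.
Eᵢ/kT = 0.5394, 1.780, 1.922.
Z = Σ gᵢe^(−Eᵢ/kT) = 5·e^(−0.5394) + 2·e^(−1.780) + 2·e^(−1.922) = 2.915 + 0.3373 + 0.2926 = 3.545.
⟨E⟩ = 0.08711 eV, ⟨E²⟩ = 0.01078 eV².
C_V/k_B = (⟨E²⟩ − ⟨E⟩²)/(kT)² = (0.01078 − 0.007588)/0.01275 = 0.25.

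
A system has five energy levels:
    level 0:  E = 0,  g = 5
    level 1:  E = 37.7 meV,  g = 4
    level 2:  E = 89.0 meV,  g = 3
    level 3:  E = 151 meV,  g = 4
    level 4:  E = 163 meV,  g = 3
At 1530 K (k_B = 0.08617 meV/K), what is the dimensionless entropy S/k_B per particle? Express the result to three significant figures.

k_BT = 0.08617 × 1530 K = 131.84 meV.
Eᵢ/kT = 0, 0.28595, 0.67506, 1.1453, 1.2363.
Z = Σ gᵢe^(−Eᵢ/kT) = 5·e^(−0) + 4·e^(−0.28595) + 3·e^(−0.67506) + 4·e^(−1.1453) + 3·e^(−1.2363) = 5.0000 + 3.0052 + 1.5274 + 1.2725 + 0.87137 = 11.676.
⟨E⟩ = Σ EᵢPᵢ = 49.967 meV.
S/k_B = ln Z + ⟨E⟩/kT = ln(11.676) + 49.967/131.84 = 2.4575 + 0.37900 = 2.84.

2.84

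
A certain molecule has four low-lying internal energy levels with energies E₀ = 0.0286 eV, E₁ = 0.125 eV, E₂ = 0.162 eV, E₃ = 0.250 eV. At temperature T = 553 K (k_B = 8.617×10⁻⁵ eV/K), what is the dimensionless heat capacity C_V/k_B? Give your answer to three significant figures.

k_BT = 8.617×10⁻⁵ × 553 K = 0.047652 eV.
Eᵢ/kT = 0.60018, 2.6232, 3.3996, 5.2464.
Z = Σ e^(−Eᵢ/kT) = e^(−0.60018) + e^(−2.6232) + e^(−3.3996) + e^(−5.2464) = 0.54871 + 0.072570 + 0.033387 + 0.0052664 = 0.65993.
⟨E⟩ = 0.047717 eV, ⟨E²⟩ = 0.0042248 eV².
C_V/k_B = (⟨E²⟩ − ⟨E⟩²)/(kT)² = (0.0042248 − 0.0022769)/0.0022707 = 0.858.

0.858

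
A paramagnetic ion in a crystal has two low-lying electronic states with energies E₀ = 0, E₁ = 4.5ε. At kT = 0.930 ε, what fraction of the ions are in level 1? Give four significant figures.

0.007855

Eᵢ/kT = 0, 4.83871.
Z = Σ e^(−Eᵢ/kT) = e^(−0) + e^(−4.83871) = 1.00000 + 0.00791726 = 1.00792.
P₁ = e^(−E₁/kT) / Z = 0.00791726/1.00792 = 0.007855.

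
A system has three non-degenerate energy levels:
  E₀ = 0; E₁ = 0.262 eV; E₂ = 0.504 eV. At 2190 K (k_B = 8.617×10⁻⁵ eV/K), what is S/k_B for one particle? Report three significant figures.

0.679

k_BT = 8.617×10⁻⁵ × 2190 K = 0.18871 eV.
Eᵢ/kT = 0, 1.3884, 2.6708.
Z = Σ e^(−Eᵢ/kT) = e^(−0) + e^(−1.3884) + e^(−2.6708) = 1.0000 + 0.24947 + 0.069197 = 1.3187.
⟨E⟩ = Σ EᵢPᵢ = 0.076012 eV.
S/k_B = ln Z + ⟨E⟩/kT = ln(1.3187) + 0.076012/0.18871 = 0.27665 + 0.40280 = 0.679.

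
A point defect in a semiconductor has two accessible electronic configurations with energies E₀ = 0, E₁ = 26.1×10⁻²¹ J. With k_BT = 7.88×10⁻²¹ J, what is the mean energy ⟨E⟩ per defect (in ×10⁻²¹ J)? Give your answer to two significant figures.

0.92 ×10⁻²¹ J

Eᵢ/kT = 0, 3.312.
Z = Σ e^(−Eᵢ/kT) = e^(−0) + e^(−3.312) = 1.000 + 0.03644 = 1.036.
⟨E⟩ = Σ Eᵢ e^(−Eᵢ/kT) / Z = (0·1.000 + 26.1·0.03644) / 1.036 = 0.92 ×10⁻²¹ J.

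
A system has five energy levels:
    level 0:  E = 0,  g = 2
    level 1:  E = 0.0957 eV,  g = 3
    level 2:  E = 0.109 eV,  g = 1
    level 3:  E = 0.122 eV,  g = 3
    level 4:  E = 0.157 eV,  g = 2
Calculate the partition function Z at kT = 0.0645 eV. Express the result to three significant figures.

Eᵢ/kT = 0, 1.4837, 1.6899, 1.8915, 2.4341.
Z = Σ gᵢe^(−Eᵢ/kT) = 2·e^(−0) + 3·e^(−1.4837) + 1·e^(−1.6899) + 3·e^(−1.8915) + 2·e^(−2.4341) = 2.0000 + 0.68039 + 0.18454 + 0.45254 + 0.17535 = 3.4928.

Z = 3.49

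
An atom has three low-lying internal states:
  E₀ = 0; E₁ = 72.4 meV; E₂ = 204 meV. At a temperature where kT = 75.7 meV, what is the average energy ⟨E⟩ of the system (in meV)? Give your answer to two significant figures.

Eᵢ/kT = 0, 0.9564, 2.695.
Z = Σ e^(−Eᵢ/kT) = e^(−0) + e^(−0.9564) + e^(−2.695) = 1.000 + 0.3843 + 0.06754 = 1.452.
⟨E⟩ = Σ Eᵢ e^(−Eᵢ/kT) / Z = (0·1.000 + 72.4·0.3843 + 204·0.06754) / 1.452 = 29 meV.

29 meV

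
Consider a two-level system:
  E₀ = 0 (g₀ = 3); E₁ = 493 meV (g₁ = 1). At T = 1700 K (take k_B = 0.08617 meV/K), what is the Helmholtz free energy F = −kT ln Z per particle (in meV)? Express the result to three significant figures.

k_BT = 0.08617 × 1700 K = 146.49 meV.
Eᵢ/kT = 0, 3.3654.
Z = Σ gᵢe^(−Eᵢ/kT) = 3·e^(−0) + 1·e^(−3.3654) = 3.0000 + 0.034548 = 3.0345.
F = −kT ln Z = −146.49 × ln(3.0345) = −146.49 × 1.1100 = -163 meV.

-163 meV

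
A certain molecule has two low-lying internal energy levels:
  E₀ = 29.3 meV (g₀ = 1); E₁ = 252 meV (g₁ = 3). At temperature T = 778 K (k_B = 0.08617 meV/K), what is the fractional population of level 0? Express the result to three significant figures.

0.902

k_BT = 0.08617 × 778 K = 67.040 meV.
Eᵢ/kT = 0.43705, 3.7589.
Z = Σ gᵢe^(−Eᵢ/kT) = 1·e^(−0.43705) + 3·e^(−3.7589) = 0.64594 + 0.069928 = 0.71587.
P₀ = g₀ e^(−E₀/kT) / Z = 0.64594/0.71587 = 0.902.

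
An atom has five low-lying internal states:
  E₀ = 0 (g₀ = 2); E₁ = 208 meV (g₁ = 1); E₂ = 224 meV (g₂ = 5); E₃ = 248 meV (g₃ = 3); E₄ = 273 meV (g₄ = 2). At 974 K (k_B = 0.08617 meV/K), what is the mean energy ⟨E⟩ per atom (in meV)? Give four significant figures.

58.17 meV

k_BT = 0.08617 × 974 K = 83.9296 meV.
Eᵢ/kT = 0, 2.47827, 2.66890, 2.95486, 3.25273.
Z = Σ gᵢe^(−Eᵢ/kT) = 2·e^(−0) + 1·e^(−2.47827) + 5·e^(−2.66890) + 3·e^(−2.95486) + 2·e^(−3.25273) = 2.00000 + 0.0838882 + 0.346642 + 0.156258 + 0.0773370 = 2.66413.
⟨E⟩ = Σ Eᵢ gᵢe^(−Eᵢ/kT) / Z = (0·2.00000 + 208·0.0838882 + 224·0.346642 + 248·0.156258 + 273·0.0773370) / 2.66413 = 58.17 meV.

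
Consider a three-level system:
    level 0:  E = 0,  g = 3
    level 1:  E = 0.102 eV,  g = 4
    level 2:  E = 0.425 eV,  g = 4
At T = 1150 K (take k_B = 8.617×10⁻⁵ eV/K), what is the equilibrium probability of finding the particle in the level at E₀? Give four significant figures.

0.6691

k_BT = 8.617×10⁻⁵ × 1150 K = 0.0990955 eV.
Eᵢ/kT = 0, 1.02931, 4.28879.
Z = Σ gᵢe^(−Eᵢ/kT) = 3·e^(−0) + 4·e^(−1.02931) + 4·e^(−4.28879) = 3.00000 + 1.42901 + 0.0548861 = 4.48390.
P₀ = g₀ e^(−E₀/kT) / Z = 3.00000/4.48390 = 0.6691.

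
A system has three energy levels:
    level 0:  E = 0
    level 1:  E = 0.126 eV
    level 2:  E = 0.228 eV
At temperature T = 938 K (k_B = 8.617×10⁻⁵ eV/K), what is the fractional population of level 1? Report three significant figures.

0.166

k_BT = 8.617×10⁻⁵ × 938 K = 0.080827 eV.
Eᵢ/kT = 0, 1.5589, 2.8208.
Z = Σ e^(−Eᵢ/kT) = e^(−0) + e^(−1.5589) + e^(−2.8208) = 1.0000 + 0.21037 + 0.059558 = 1.2699.
P₁ = e^(−E₁/kT) / Z = 0.21037/1.2699 = 0.166.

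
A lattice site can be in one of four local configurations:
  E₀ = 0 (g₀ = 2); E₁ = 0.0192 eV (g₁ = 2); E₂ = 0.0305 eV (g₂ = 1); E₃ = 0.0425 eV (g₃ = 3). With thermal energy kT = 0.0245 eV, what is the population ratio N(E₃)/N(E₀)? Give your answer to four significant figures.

n₃/n₀ = (g₃/g₀) exp[−(E₃−E₀)/kT] = (3/2) × exp(−(0.0425 eV)/(0.0245 eV)) = (3/2) × exp(-1.73469) = 0.2647.

0.2647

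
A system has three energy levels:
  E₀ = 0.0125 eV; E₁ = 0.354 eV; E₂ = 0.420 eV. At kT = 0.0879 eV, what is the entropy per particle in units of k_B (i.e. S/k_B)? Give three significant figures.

Eᵢ/kT = 0.14221, 4.0273, 4.7782.
Z = Σ e^(−Eᵢ/kT) = e^(−0.14221) + e^(−4.0273) + e^(−4.7782) = 0.86744 + 0.017822 + 0.0084111 = 0.89367.
⟨E⟩ = Σ EᵢPᵢ = 0.023146 eV.
S/k_B = ln Z + ⟨E⟩/kT = ln(0.89367) + 0.023146/0.0879 = -0.11242 + 0.26332 = 0.151.

0.151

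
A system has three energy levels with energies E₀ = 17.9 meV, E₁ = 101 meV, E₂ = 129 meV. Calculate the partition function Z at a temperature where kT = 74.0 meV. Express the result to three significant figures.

Z = 1.22

Eᵢ/kT = 0.24189, 1.3649, 1.7432.
Z = Σ e^(−Eᵢ/kT) = e^(−0.24189) + e^(−1.3649) + e^(−1.7432) = 0.78514 + 0.25541 + 0.17496 = 1.2155.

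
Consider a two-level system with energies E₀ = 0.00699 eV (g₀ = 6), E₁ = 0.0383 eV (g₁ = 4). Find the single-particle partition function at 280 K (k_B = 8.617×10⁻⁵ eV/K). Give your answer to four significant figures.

Z = 5.309

k_BT = 8.617×10⁻⁵ × 280 K = 0.0241276 eV.
Eᵢ/kT = 0.289710, 1.58739.
Z = Σ gᵢe^(−Eᵢ/kT) = 6·e^(−0.289710) + 4·e^(−1.58739) = 4.49088 + 0.817834 = 5.30871.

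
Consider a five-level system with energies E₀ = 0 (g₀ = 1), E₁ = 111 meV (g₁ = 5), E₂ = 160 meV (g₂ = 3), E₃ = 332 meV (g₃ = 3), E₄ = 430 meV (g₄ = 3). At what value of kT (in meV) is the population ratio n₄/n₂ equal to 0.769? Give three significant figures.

n₄/n₂ = (g₄/g₂) exp[−(E₄−E₂)/kT] = 0.769.
⇒ (E₄−E₂)/kT = ln((3/3)/0.769) = ln(1.3004) = 0.26267.
kT = 270 meV / 0.26267 = 1030 meV.

1030 meV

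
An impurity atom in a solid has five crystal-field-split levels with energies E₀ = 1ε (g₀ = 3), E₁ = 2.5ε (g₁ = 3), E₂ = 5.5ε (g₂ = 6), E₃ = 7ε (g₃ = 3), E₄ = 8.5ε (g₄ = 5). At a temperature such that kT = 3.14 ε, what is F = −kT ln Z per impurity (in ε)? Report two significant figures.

-5.2 ε

Eᵢ/kT = 0.3185, 0.7962, 1.752, 2.229, 2.707.
Z = Σ gᵢe^(−Eᵢ/kT) = 3·e^(−0.3185) + 3·e^(−0.7962) + 6·e^(−1.752) + 3·e^(−2.229) + 5·e^(−2.707) = 2.182 + 1.353 + 1.041 + 0.3229 + 0.3337 = 5.233.
F = −kT ln Z = −3.14 × ln(5.233) = −3.14 × 1.655 = -5.2 ε.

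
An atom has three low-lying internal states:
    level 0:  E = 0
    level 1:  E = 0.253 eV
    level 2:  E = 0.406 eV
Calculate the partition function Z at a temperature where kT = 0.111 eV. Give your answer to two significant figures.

Z = 1.1

Eᵢ/kT = 0, 2.279, 3.658.
Z = Σ e^(−Eᵢ/kT) = e^(−0) + e^(−2.279) + e^(−3.658) = 1.000 + 0.1024 + 0.02578 = 1.128.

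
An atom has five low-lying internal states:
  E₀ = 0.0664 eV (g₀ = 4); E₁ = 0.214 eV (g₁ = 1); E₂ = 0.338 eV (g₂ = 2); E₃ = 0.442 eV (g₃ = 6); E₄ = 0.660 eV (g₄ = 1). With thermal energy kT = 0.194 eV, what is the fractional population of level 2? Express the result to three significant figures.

0.0840

Eᵢ/kT = 0.34227, 1.1031, 1.7423, 2.2784, 3.4021.
Z = Σ gᵢe^(−Eᵢ/kT) = 4·e^(−0.34227) + 1·e^(−1.1031) + 2·e^(−1.7423) + 6·e^(−2.2784) + 1·e^(−3.4021) = 2.8406 + 0.33184 + 0.35023 + 0.61469 + 0.033303 = 4.1707.
P₂ = g₂ e^(−E₂/kT) / Z = 0.35023/4.1707 = 0.0840.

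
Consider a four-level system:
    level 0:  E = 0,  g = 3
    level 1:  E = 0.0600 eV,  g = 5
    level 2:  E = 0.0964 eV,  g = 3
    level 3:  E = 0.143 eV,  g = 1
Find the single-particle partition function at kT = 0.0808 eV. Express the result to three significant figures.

Eᵢ/kT = 0, 0.74257, 1.1931, 1.7698.
Z = Σ gᵢe^(−Eᵢ/kT) = 3·e^(−0) + 5·e^(−0.74257) + 3·e^(−1.1931) + 1·e^(−1.7698) = 3.0000 + 2.3794 + 0.90984 + 0.17037 = 6.4596.

Z = 6.46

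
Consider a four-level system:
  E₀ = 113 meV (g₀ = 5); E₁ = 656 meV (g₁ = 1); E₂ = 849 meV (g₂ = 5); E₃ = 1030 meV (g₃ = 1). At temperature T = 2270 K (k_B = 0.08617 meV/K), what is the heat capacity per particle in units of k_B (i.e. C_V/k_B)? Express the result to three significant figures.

k_BT = 0.08617 × 2270 K = 195.61 meV.
Eᵢ/kT = 0.57768, 3.3536, 4.3403, 5.2656.
Z = Σ gᵢe^(−Eᵢ/kT) = 5·e^(−0.57768) + 1·e^(−3.3536) + 5·e^(−4.3403) + 1·e^(−5.2656) = 2.8060 + 0.034958 + 0.065163 + 0.0051663 = 2.9113.
⟨E⟩ = 137.62 meV, ⟨E²⟩ = 35491 meV².
C_V/k_B = (⟨E²⟩ − ⟨E⟩²)/(kT)² = (35491 − 18939)/38263 = 0.433.

0.433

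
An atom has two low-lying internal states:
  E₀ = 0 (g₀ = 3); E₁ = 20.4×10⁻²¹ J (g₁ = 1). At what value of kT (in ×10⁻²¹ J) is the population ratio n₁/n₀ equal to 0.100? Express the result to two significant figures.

17 ×10⁻²¹ J

n₁/n₀ = (g₁/g₀) exp[−(E₁−E₀)/kT] = 0.100.
⇒ (E₁−E₀)/kT = ln((1/3)/0.100) = ln(3.333) = 1.204.
kT = 20.4 ×10⁻²¹ J / 1.204 = 17 ×10⁻²¹ J.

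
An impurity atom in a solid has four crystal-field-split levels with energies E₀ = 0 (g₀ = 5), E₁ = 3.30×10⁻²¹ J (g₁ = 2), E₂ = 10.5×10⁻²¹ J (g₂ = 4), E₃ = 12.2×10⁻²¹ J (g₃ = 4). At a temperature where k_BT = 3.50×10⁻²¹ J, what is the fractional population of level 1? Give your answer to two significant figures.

Eᵢ/kT = 0, 0.9429, 3.000, 3.486.
Z = Σ gᵢe^(−Eᵢ/kT) = 5·e^(−0) + 2·e^(−0.9429) + 4·e^(−3.000) + 4·e^(−3.486) = 5.000 + 0.7790 + 0.1991 + 0.1225 = 6.101.
P₁ = g₁ e^(−E₁/kT) / Z = 0.7790/6.101 = 0.13.

0.13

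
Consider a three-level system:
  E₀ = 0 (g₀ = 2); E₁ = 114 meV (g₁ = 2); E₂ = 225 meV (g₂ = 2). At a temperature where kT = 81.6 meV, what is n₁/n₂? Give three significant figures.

3.90

n₁/n₂ = (g₁/g₂) exp[−(E₁−E₂)/kT] = (2/2) × exp(−(-111 meV)/(81.6 meV)) = (2/2) × exp(1.3603) = 3.90.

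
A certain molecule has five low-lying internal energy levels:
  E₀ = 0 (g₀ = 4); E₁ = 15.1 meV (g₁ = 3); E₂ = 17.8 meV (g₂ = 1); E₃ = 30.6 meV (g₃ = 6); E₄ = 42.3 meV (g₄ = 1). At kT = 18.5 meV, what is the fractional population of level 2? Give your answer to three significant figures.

Eᵢ/kT = 0, 0.81622, 0.96216, 1.6541, 2.2865.
Z = Σ gᵢe^(−Eᵢ/kT) = 4·e^(−0) + 3·e^(−0.81622) + 1·e^(−0.96216) + 6·e^(−1.6541) + 1·e^(−2.2865) = 4.0000 + 1.3263 + 0.38207 + 1.1476 + 0.10162 = 6.9576.
P₂ = g₂ e^(−E₂/kT) / Z = 0.38207/6.9576 = 0.0549.

0.0549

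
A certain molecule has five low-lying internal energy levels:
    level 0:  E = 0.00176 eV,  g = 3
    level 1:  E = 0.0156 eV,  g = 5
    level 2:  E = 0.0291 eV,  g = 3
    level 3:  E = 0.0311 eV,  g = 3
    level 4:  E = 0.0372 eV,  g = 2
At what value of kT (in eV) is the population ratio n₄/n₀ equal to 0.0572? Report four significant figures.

n₄/n₀ = (g₄/g₀) exp[−(E₄−E₀)/kT] = 0.0572.
⇒ (E₄−E₀)/kT = ln((2/3)/0.0572) = ln(11.6550) = 2.45574.
kT = 0.03544 eV / 2.45574 = 0.01443 eV.

0.01443 eV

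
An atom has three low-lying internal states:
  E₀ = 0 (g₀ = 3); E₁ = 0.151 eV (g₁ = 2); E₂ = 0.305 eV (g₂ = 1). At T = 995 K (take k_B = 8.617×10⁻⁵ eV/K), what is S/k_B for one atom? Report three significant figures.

1.43

k_BT = 8.617×10⁻⁵ × 995 K = 0.085739 eV.
Eᵢ/kT = 0, 1.7612, 3.5573.
Z = Σ gᵢe^(−Eᵢ/kT) = 3·e^(−0) + 2·e^(−1.7612) + 1·e^(−3.5573) = 3.0000 + 0.34368 + 0.028516 = 3.3722.
⟨E⟩ = Σ EᵢPᵢ = 0.017968 eV.
S/k_B = ln Z + ⟨E⟩/kT = ln(3.3722) + 0.017968/0.085739 = 1.2156 + 0.20957 = 1.43.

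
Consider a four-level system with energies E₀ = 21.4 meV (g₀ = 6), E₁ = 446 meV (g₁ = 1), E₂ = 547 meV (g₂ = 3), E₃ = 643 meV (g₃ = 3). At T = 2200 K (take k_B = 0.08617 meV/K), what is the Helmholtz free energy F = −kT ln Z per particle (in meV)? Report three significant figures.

-331 meV

k_BT = 0.08617 × 2200 K = 189.57 meV.
Eᵢ/kT = 0.11289, 2.3527, 2.8855, 3.3919.
Z = Σ gᵢe^(−Eᵢ/kT) = 6·e^(−0.11289) + 1·e^(−2.3527) + 3·e^(−2.8855) + 3·e^(−3.3919) = 5.3595 + 0.095112 + 0.16748 + 0.10093 = 5.7230.
F = −kT ln Z = −189.57 × ln(5.7230) = −189.57 × 1.7445 = -331 meV.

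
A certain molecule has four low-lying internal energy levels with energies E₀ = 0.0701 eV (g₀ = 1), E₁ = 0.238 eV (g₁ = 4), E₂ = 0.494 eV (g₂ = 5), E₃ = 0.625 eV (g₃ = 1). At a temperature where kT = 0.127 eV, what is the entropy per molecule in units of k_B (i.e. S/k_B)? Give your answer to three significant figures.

1.73

Eᵢ/kT = 0.55197, 1.8740, 3.8898, 4.9213.
Z = Σ gᵢe^(−Eᵢ/kT) = 1·e^(−0.55197) + 4·e^(−1.8740) + 5·e^(−3.8898) + 1·e^(−4.9213) = 0.57581 + 0.61403 + 0.10225 + 0.0072896 = 1.2994.
⟨E⟩ = Σ EᵢPᵢ = 0.18591 eV.
S/k_B = ln Z + ⟨E⟩/kT = ln(1.2994) + 0.18591/0.127 = 0.26190 + 1.4639 = 1.73.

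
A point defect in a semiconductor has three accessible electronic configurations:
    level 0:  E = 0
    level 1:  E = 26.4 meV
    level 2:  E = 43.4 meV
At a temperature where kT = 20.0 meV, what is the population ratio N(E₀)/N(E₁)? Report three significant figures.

3.74

n₀/n₁ = exp[−(E₀−E₁)/kT] = exp(−(-26.4 meV)/(20.0 meV)) = exp(1.3200) = 3.74.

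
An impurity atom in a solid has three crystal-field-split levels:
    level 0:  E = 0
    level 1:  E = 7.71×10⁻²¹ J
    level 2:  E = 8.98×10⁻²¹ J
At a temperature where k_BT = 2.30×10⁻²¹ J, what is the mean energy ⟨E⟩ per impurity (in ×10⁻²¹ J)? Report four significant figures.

Eᵢ/kT = 0, 3.35217, 3.90435.
Z = Σ e^(−Eᵢ/kT) = e^(−0) + e^(−3.35217) + e^(−3.90435) = 1.00000 + 0.0350083 + 0.0201541 = 1.05516.
⟨E⟩ = Σ Eᵢ e^(−Eᵢ/kT) / Z = (0·1.00000 + 7.71·0.0350083 + 8.98·0.0201541) / 1.05516 = 0.4273 ×10⁻²¹ J.

0.4273 ×10⁻²¹ J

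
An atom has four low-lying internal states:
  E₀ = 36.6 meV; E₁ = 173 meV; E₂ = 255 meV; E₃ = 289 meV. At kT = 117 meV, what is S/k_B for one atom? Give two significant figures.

Eᵢ/kT = 0.3128, 1.479, 2.179, 2.470.
Z = Σ e^(−Eᵢ/kT) = e^(−0.3128) + e^(−1.479) + e^(−2.179) + e^(−2.470) = 0.7314 + 0.2279 + 0.1132 + 0.08458 = 1.157.
⟨E⟩ = Σ EᵢPᵢ = 103.3 meV.
S/k_B = ln Z + ⟨E⟩/kT = ln(1.157) + 103.3/117 = 0.1458 + 0.8829 = 1.0.

1.0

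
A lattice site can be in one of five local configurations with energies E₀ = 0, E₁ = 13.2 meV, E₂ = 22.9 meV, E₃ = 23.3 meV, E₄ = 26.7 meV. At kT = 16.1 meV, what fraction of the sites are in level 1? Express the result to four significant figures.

0.2090

Eᵢ/kT = 0, 0.819876, 1.42236, 1.44720, 1.65839.
Z = Σ e^(−Eᵢ/kT) = e^(−0) + e^(−0.819876) + e^(−1.42236) + e^(−1.44720) + e^(−1.65839) = 1.00000 + 0.440486 + 0.241144 + 0.235228 + 0.190445 = 2.10730.
P₁ = e^(−E₁/kT) / Z = 0.440486/2.10730 = 0.2090.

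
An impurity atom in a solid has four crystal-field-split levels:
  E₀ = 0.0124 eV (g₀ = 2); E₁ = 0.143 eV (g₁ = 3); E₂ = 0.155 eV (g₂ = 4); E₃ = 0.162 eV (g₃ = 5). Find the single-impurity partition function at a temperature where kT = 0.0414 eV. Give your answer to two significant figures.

Z = 1.8

Eᵢ/kT = 0.2995, 3.454, 3.744, 3.913.
Z = Σ gᵢe^(−Eᵢ/kT) = 2·e^(−0.2995) + 3·e^(−3.454) + 4·e^(−3.744) + 5·e^(−3.913) = 1.482 + 0.09486 + 0.09464 + 0.09990 = 1.771.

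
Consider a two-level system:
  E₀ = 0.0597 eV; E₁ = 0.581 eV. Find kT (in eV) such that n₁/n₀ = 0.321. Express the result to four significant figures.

0.4588 eV

n₁/n₀ = exp[−(E₁−E₀)/kT] = 0.321.
⇒ (E₁−E₀)/kT = ln(1/0.321) = ln(3.11526) = 1.13631.
kT = 0.5213 eV / 1.13631 = 0.4588 eV.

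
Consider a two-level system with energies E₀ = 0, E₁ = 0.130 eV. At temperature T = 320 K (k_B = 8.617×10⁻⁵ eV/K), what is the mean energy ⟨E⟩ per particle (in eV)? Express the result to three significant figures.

k_BT = 8.617×10⁻⁵ × 320 K = 0.027574 eV.
Eᵢ/kT = 0, 4.7146.
Z = Σ e^(−Eᵢ/kT) = e^(−0) + e^(−4.7146) = 1.0000 + 0.0089635 = 1.0090.
⟨E⟩ = Σ Eᵢ e^(−Eᵢ/kT) / Z = (0·1.0000 + 0.130·0.0089635) / 1.0090 = 0.00115 eV.

0.00115 eV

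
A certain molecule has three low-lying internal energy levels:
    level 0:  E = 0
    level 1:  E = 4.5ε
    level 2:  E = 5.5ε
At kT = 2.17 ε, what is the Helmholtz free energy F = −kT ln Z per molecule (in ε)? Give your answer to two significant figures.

Eᵢ/kT = 0, 2.074, 2.535.
Z = Σ e^(−Eᵢ/kT) = e^(−0) + e^(−2.074) + e^(−2.535) = 1.000 + 0.1257 + 0.07926 = 1.205.
F = −kT ln Z = −2.17 × ln(1.205) = −2.17 × 0.1865 = -0.40 ε.

-0.40 ε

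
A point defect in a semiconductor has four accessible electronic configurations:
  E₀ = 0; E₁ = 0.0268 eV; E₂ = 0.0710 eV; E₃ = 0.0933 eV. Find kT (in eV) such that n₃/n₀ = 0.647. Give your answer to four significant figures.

0.2143 eV

n₃/n₀ = exp[−(E₃−E₀)/kT] = 0.647.
⇒ (E₃−E₀)/kT = ln(1/0.647) = ln(1.54560) = 0.435412.
kT = 0.0933 eV / 0.435412 = 0.2143 eV.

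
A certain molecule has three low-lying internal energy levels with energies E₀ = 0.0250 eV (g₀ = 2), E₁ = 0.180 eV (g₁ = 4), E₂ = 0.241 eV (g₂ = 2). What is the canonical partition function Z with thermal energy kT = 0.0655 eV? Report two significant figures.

Eᵢ/kT = 0.3817, 2.748, 3.679.
Z = Σ gᵢe^(−Eᵢ/kT) = 2·e^(−0.3817) + 4·e^(−2.748) + 2·e^(−3.679) = 1.365 + 0.2562 + 0.05050 = 1.672.

Z = 1.7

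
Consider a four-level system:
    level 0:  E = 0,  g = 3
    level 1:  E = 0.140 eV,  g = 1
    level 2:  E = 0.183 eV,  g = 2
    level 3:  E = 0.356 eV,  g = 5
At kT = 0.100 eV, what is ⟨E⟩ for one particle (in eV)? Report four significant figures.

Eᵢ/kT = 0, 1.40000, 1.83000, 3.56000.
Z = Σ gᵢe^(−Eᵢ/kT) = 3·e^(−0) + 1·e^(−1.40000) + 2·e^(−1.83000) + 5·e^(−3.56000) = 3.00000 + 0.246597 + 0.320827 + 0.142194 = 3.70962.
⟨E⟩ = Σ Eᵢ gᵢe^(−Eᵢ/kT) / Z = (0·3.00000 + 0.140·0.246597 + 0.183·0.320827 + 0.356·0.142194) / 3.70962 = 0.03878 eV.

0.03878 eV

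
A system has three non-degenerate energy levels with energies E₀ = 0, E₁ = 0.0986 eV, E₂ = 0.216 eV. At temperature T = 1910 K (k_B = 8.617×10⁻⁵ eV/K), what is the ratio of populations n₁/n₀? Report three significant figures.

k_BT = 8.617×10⁻⁵ × 1910 K = 0.16458 eV.
n₁/n₀ = exp[−(E₁−E₀)/kT] = exp(−(0.0986 eV)/(0.16458 eV)) = exp(-0.59910) = 0.549.

0.549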